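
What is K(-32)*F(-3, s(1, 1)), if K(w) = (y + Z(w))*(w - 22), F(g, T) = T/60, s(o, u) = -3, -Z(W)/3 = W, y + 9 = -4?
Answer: 2241/10 ≈ 224.10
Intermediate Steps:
y = -13 (y = -9 - 4 = -13)
Z(W) = -3*W
F(g, T) = T/60 (F(g, T) = T*(1/60) = T/60)
K(w) = (-22 + w)*(-13 - 3*w) (K(w) = (-13 - 3*w)*(w - 22) = (-13 - 3*w)*(-22 + w) = (-22 + w)*(-13 - 3*w))
K(-32)*F(-3, s(1, 1)) = (286 - 3*(-32)² + 53*(-32))*((1/60)*(-3)) = (286 - 3*1024 - 1696)*(-1/20) = (286 - 3072 - 1696)*(-1/20) = -4482*(-1/20) = 2241/10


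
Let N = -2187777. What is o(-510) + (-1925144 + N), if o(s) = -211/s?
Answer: -2097589499/510 ≈ -4.1129e+6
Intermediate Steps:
o(-510) + (-1925144 + N) = -211/(-510) + (-1925144 - 2187777) = -211*(-1/510) - 4112921 = 211/510 - 4112921 = -2097589499/510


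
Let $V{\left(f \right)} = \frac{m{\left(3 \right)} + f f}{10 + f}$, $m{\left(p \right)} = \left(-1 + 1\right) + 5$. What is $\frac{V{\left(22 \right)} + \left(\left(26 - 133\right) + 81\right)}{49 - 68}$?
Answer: $\frac{343}{608} \approx 0.56415$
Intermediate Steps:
$m{\left(p \right)} = 5$ ($m{\left(p \right)} = 0 + 5 = 5$)
$V{\left(f \right)} = \frac{5 + f^{2}}{10 + f}$ ($V{\left(f \right)} = \frac{5 + f f}{10 + f} = \frac{5 + f^{2}}{10 + f}$)
$\frac{V{\left(22 \right)} + \left(\left(26 - 133\right) + 81\right)}{49 - 68} = \frac{\frac{5 + 22^{2}}{10 + 22} + \left(\left(26 - 133\right) + 81\right)}{49 - 68} = \frac{\frac{5 + 484}{32} + \left(-107 + 81\right)}{-19} = \left(\frac{1}{32} \cdot 489 - 26\right) \left(- \frac{1}{19}\right) = \left(\frac{489}{32} - 26\right) \left(- \frac{1}{19}\right) = \left(- \frac{343}{32}\right) \left(- \frac{1}{19}\right) = \frac{343}{608}$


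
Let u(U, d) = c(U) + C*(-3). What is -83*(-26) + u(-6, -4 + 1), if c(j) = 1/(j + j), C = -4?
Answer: 26039/12 ≈ 2169.9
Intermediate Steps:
c(j) = 1/(2*j)
u(U, d) = 12 + 1/(2*U) (u(U, d) = 1/(2*U) - 4*(-3) = 1/(2*U) + 12 = 12 + 1/(2*U))
-83*(-26) + u(-6, -4 + 1) = -83*(-26) + (12 + (½)/(-6)) = 2158 + (12 + (½)*(-⅙)) = 2158 + (12 - 1/12) = 2158 + 143/12 = 26039/12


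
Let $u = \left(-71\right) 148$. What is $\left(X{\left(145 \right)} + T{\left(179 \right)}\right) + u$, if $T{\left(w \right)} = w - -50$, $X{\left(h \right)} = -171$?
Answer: $-10450$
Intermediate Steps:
$T{\left(w \right)} = 50 + w$ ($T{\left(w \right)} = w + 50 = 50 + w$)
$u = -10508$
$\left(X{\left(145 \right)} + T{\left(179 \right)}\right) + u = \left(-171 + \left(50 + 179\right)\right) - 10508 = \left(-171 + 229\right) - 10508 = 58 - 10508 = -10450$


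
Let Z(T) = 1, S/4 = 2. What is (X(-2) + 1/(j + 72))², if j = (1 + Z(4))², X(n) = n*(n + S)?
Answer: 829921/5776 ≈ 143.68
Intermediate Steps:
S = 8 (S = 4*2 = 8)
X(n) = n*(8 + n) (X(n) = n*(n + 8) = n*(8 + n))
j = 4 (j = (1 + 1)² = 2² = 4)
(X(-2) + 1/(j + 72))² = (-2*(8 - 2) + 1/(4 + 72))² = (-2*6 + 1/76)² = (-12 + 1/76)² = (-911/76)² = 829921/5776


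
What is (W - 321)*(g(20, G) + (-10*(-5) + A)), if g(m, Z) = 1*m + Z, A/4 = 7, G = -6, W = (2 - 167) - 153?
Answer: -58788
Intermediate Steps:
W = -318 (W = -165 - 153 = -318)
A = 28 (A = 4*7 = 28)
g(m, Z) = Z + m (g(m, Z) = m + Z = Z + m)
(W - 321)*(g(20, G) + (-10*(-5) + A)) = (-318 - 321)*((-6 + 20) + (-10*(-5) + 28)) = -639*(14 + (50 + 28)) = -639*(14 + 78) = -639*92 = -58788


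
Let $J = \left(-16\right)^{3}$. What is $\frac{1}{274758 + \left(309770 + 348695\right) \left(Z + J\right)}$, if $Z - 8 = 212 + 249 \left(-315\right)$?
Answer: $- \frac{1}{54198637857} \approx -1.8451 \cdot 10^{-11}$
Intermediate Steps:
$Z = -78215$ ($Z = 8 + \left(212 + 249 \left(-315\right)\right) = 8 + \left(212 - 78435\right) = 8 - 78223 = -78215$)
$J = -4096$
$\frac{1}{274758 + \left(309770 + 348695\right) \left(Z + J\right)} = \frac{1}{274758 + \left(309770 + 348695\right) \left(-78215 - 4096\right)} = \frac{1}{274758 + 658465 \left(-82311\right)} = \frac{1}{274758 - 54198912615} = \frac{1}{-54198637857} = - \frac{1}{54198637857}$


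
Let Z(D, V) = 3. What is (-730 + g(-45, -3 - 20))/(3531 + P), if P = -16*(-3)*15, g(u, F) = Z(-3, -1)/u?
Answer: -10951/63765 ≈ -0.17174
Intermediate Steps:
g(u, F) = 3/u
P = 720 (P = 48*15 = 720)
(-730 + g(-45, -3 - 20))/(3531 + P) = (-730 + 3/(-45))/(3531 + 720) = (-730 + 3*(-1/45))/4251 = (-730 - 1/15)*(1/4251) = -10951/15*1/4251 = -10951/63765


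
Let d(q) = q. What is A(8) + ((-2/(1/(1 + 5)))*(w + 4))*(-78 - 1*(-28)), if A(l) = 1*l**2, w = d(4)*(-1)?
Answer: 64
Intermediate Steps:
w = -4 (w = 4*(-1) = -4)
A(l) = l**2
A(8) + ((-2/(1/(1 + 5)))*(w + 4))*(-78 - 1*(-28)) = 8**2 + ((-2/(1/(1 + 5)))*(-4 + 4))*(-78 - 1*(-28)) = 64 + (-2/(1/6)*0)*(-78 + 28) = 64 + (-2/1/6*0)*(-50) = 64 + (-2*6*0)*(-50) = 64 - 12*0*(-50) = 64 + 0*(-50) = 64 + 0 = 64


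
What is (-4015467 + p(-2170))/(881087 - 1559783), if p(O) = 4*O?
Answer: 4024147/678696 ≈ 5.9292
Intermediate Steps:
(-4015467 + p(-2170))/(881087 - 1559783) = (-4015467 + 4*(-2170))/(881087 - 1559783) = (-4015467 - 8680)/(-678696) = -4024147*(-1/678696) = 4024147/678696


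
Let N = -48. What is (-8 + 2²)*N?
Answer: 192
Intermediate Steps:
(-8 + 2²)*N = (-8 + 2²)*(-48) = (-8 + 4)*(-48) = -4*(-48) = 192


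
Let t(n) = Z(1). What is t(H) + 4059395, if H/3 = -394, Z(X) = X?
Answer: 4059396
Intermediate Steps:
H = -1182 (H = 3*(-394) = -1182)
t(n) = 1
t(H) + 4059395 = 1 + 4059395 = 4059396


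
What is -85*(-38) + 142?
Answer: 3372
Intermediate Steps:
-85*(-38) + 142 = 3230 + 142 = 3372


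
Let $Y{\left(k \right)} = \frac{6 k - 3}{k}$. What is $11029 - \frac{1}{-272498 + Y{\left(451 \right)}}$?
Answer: $\frac{1355396768406}{122893895} \approx 11029.0$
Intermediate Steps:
$Y{\left(k \right)} = \frac{-3 + 6 k}{k}$
$11029 - \frac{1}{-272498 + Y{\left(451 \right)}} = 11029 - \frac{1}{-272498 + \left(6 - \frac{3}{451}\right)} = 11029 - \frac{1}{-272498 + \frac{2703}{451}} = 11029 - \frac{1}{- \frac{122893895}{451}} = 11029 - - \frac{451}{122893895} = 11029 + \frac{451}{122893895} = \frac{1355396768406}{122893895}$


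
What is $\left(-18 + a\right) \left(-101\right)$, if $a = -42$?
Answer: $6060$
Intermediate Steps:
$\left(-18 + a\right) \left(-101\right) = \left(-18 - 42\right) \left(-101\right) = \left(-60\right) \left(-101\right) = 6060$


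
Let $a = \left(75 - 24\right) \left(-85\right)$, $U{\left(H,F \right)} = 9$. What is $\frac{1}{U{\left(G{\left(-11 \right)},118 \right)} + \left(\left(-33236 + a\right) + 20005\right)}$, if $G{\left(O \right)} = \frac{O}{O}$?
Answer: $- \frac{1}{17557} \approx -5.6957 \cdot 10^{-5}$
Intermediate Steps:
$G{\left(O \right)} = 1$
$a = -4335$ ($a = 51 \left(-85\right) = -4335$)
$\frac{1}{U{\left(G{\left(-11 \right)},118 \right)} + \left(\left(-33236 + a\right) + 20005\right)} = \frac{1}{9 + \left(\left(-33236 - 4335\right) + 20005\right)} = \frac{1}{9 + \left(-37571 + 20005\right)} = \frac{1}{9 - 17566} = \frac{1}{-17557} = - \frac{1}{17557}$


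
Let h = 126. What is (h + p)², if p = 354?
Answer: 230400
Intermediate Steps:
(h + p)² = (126 + 354)² = 480² = 230400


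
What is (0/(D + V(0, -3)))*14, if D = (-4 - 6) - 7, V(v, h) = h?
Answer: 0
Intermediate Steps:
D = -17 (D = -10 - 7 = -17)
(0/(D + V(0, -3)))*14 = (0/(-17 - 3))*14 = (0/(-20))*14 = -1/20*0*14 = 0*14 = 0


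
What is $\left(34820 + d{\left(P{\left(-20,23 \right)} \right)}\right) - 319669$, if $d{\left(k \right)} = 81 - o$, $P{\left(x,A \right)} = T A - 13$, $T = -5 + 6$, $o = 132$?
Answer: $-284900$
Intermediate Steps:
$T = 1$
$P{\left(x,A \right)} = -13 + A$ ($P{\left(x,A \right)} = 1 A - 13 = A - 13 = -13 + A$)
$d{\left(k \right)} = -51$ ($d{\left(k \right)} = 81 - 132 = -51$)
$\left(34820 + d{\left(P{\left(-20,23 \right)} \right)}\right) - 319669 = \left(34820 - 51\right) - 319669 = 34769 - 319669 = -284900$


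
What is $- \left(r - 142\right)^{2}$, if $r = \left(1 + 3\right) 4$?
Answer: $-15876$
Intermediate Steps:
$r = 16$ ($r = 4 \cdot 4 = 16$)
$- \left(r - 142\right)^{2} = - \left(16 - 142\right)^{2} = - \left(-126\right)^{2} = \left(-1\right) 15876 = -15876$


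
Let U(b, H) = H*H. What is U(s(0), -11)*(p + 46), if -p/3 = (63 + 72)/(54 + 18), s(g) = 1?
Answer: 39083/8 ≈ 4885.4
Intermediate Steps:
U(b, H) = H²
p = -45/8 (p = -3*(63 + 72)/(54 + 18) = -405/72 = -3*15/8 = -45/8 ≈ -5.6250)
U(s(0), -11)*(p + 46) = (-11)²*(-45/8 + 46) = 121*(323/8) = 39083/8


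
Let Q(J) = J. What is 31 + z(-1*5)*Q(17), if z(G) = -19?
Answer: -292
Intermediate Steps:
31 + z(-1*5)*Q(17) = 31 - 19*17 = 31 - 323 = -292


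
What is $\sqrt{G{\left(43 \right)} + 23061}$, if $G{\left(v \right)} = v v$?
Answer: $\sqrt{24910} \approx 157.83$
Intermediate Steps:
$G{\left(v \right)} = v^{2}$
$\sqrt{G{\left(43 \right)} + 23061} = \sqrt{43^{2} + 23061} = \sqrt{1849 + 23061} = \sqrt{24910}$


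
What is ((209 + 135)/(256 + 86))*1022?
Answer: 175784/171 ≈ 1028.0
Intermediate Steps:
((209 + 135)/(256 + 86))*1022 = (344/342)*1022 = (344*(1/342))*1022 = (172/171)*1022 = 175784/171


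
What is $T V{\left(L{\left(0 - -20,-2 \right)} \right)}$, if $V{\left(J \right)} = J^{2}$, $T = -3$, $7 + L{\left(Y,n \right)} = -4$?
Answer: $-363$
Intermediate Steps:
$L{\left(Y,n \right)} = -11$ ($L{\left(Y,n \right)} = -7 - 4 = -11$)
$T V{\left(L{\left(0 - -20,-2 \right)} \right)} = - 3 \left(-11\right)^{2} = \left(-3\right) 121 = -363$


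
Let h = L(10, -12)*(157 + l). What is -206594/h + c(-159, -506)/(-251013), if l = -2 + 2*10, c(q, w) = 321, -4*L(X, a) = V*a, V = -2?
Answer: 1234701016/6275325 ≈ 196.75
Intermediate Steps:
L(X, a) = a/2 (L(X, a) = -(-1)*a/2 = a/2)
l = 18 (l = -2 + 20 = 18)
h = -1050 (h = ((1/2)*(-12))*(157 + 18) = -6*175 = -1050)
-206594/h + c(-159, -506)/(-251013) = -206594/(-1050) + 321/(-251013) = -206594*(-1/1050) + 321*(-1/251013) = 103297/525 - 107/83671 = 1234701016/6275325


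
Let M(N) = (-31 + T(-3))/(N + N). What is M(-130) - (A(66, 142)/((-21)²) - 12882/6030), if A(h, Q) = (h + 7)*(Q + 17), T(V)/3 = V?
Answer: -15383366/640185 ≈ -24.030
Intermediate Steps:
T(V) = 3*V
A(h, Q) = (7 + h)*(17 + Q)
M(N) = -20/N (M(N) = (-31 + 3*(-3))/(N + N) = (-31 - 9)/((2*N)) = -20/N)
M(-130) - (A(66, 142)/((-21)²) - 12882/6030) = -20/(-130) - ((119 + 7*142 + 17*66 + 142*66)/((-21)²) - 12882/6030) = -20*(-1/130) - ((119 + 994 + 1122 + 9372)/441 - 12882*1/6030) = 2/13 - (11607*(1/441) - 2147/1005) = 2/13 - (3869/147 - 2147/1005) = 2/13 - 1*1190912/49245 = 2/13 - 1190912/49245 = -15383366/640185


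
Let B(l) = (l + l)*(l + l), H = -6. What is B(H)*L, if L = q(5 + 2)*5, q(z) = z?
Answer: 5040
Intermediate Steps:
B(l) = 4*l² (B(l) = (2*l)*(2*l) = 4*l²)
L = 35 (L = (5 + 2)*5 = 7*5 = 35)
B(H)*L = (4*(-6)²)*35 = (4*36)*35 = 144*35 = 5040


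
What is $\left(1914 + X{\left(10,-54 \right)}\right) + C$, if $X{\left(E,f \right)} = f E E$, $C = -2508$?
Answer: $-5994$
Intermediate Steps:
$X{\left(E,f \right)} = f E^{2}$ ($X{\left(E,f \right)} = E f E = f E^{2}$)
$\left(1914 + X{\left(10,-54 \right)}\right) + C = \left(1914 - 54 \cdot 10^{2}\right) - 2508 = \left(1914 - 5400\right) - 2508 = -3486 - 2508 = -5994$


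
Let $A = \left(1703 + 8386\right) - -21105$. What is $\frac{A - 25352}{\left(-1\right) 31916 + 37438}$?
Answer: $\frac{2921}{2761} \approx 1.0579$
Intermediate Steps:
$A = 31194$ ($A = 10089 + 21105 = 31194$)
$\frac{A - 25352}{\left(-1\right) 31916 + 37438} = \frac{31194 - 25352}{\left(-1\right) 31916 + 37438} = \frac{5842}{-31916 + 37438} = \frac{5842}{5522} = 5842 \cdot \frac{1}{5522} = \frac{2921}{2761}$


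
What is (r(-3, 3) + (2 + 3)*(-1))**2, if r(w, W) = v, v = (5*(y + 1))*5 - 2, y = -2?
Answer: 1024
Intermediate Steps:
v = -27 (v = (5*(-2 + 1))*5 - 2 = (5*(-1))*5 - 2 = -5*5 - 2 = -25 - 2 = -27)
r(w, W) = -27
(r(-3, 3) + (2 + 3)*(-1))**2 = (-27 + (2 + 3)*(-1))**2 = (-27 + 5*(-1))**2 = (-27 - 5)**2 = (-32)**2 = 1024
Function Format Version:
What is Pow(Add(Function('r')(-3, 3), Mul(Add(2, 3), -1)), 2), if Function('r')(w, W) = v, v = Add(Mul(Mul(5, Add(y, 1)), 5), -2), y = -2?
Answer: 1024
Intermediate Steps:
v = -27 (v = Add(Mul(Mul(5, Add(-2, 1)), 5), -2) = Add(Mul(Mul(5, -1), 5), -2) = Add(Mul(-5, 5), -2) = Add(-25, -2) = -27)
Function('r')(w, W) = -27
Pow(Add(Function('r')(-3, 3), Mul(Add(2, 3), -1)), 2) = Pow(Add(-27, Mul(Add(2, 3), -1)), 2) = Pow(Add(-27, Mul(5, -1)), 2) = Pow(Add(-27, -5), 2) = Pow(-32, 2) = 1024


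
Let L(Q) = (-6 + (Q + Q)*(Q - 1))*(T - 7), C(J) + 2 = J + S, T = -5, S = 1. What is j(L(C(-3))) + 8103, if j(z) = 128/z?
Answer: 413237/51 ≈ 8102.7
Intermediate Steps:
C(J) = -1 + J (C(J) = -2 + (J + 1) = -2 + (1 + J) = -1 + J)
L(Q) = 72 - 24*Q*(-1 + Q) (L(Q) = (-6 + (Q + Q)*(Q - 1))*(-5 - 7) = (-6 + (2*Q)*(-1 + Q))*(-12) = (-6 + 2*Q*(-1 + Q))*(-12) = 72 - 24*Q*(-1 + Q))
j(L(C(-3))) + 8103 = 128/(72 - 24*(-1 - 3)² + 24*(-1 - 3)) + 8103 = 128/(72 - 24*(-4)² + 24*(-4)) + 8103 = 128/(72 - 24*16 - 96) + 8103 = 128/(72 - 384 - 96) + 8103 = 128/(-408) + 8103 = 128*(-1/408) + 8103 = -16/51 + 8103 = 413237/51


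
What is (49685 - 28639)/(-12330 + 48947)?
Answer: 21046/36617 ≈ 0.57476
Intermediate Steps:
(49685 - 28639)/(-12330 + 48947) = 21046/36617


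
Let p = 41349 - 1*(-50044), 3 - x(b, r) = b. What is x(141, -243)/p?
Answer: -138/91393 ≈ -0.0015100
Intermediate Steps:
x(b, r) = 3 - b
p = 91393 (p = 41349 + 50044 = 91393)
x(141, -243)/p = (3 - 1*141)/91393 = (3 - 141)*(1/91393) = -138*1/91393 = -138/91393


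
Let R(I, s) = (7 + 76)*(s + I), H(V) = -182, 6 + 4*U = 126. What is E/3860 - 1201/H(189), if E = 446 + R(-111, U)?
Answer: 1746723/351260 ≈ 4.9727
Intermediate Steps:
U = 30 (U = -3/2 + (1/4)*126 = -3/2 + 63/2 = 30)
R(I, s) = 83*I + 83*s (R(I, s) = 83*(I + s) = 83*I + 83*s)
E = -6277 (E = 446 + (83*(-111) + 83*30) = 446 + (-9213 + 2490) = 446 - 6723 = -6277)
E/3860 - 1201/H(189) = -6277/3860 - 1201/(-182) = -6277*1/3860 - 1201*(-1/182) = -6277/3860 + 1201/182 = 1746723/351260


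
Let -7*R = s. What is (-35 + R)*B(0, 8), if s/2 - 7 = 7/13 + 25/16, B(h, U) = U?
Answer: -27373/91 ≈ -300.80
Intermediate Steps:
s = 1893/104 (s = 14 + 2*(7/13 + 25/16) = 14 + 2*(437/208) = 14 + 437/104 = 1893/104 ≈ 18.202)
R = -1893/728 (R = -⅐*1893/104 = -1893/728 ≈ -2.6003)
(-35 + R)*B(0, 8) = (-35 - 1893/728)*8 = -27373/728*8 = -27373/91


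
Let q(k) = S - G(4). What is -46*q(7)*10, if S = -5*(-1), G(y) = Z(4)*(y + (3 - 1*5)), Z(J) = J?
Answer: 1380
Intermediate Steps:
G(y) = -8 + 4*y (G(y) = 4*(y + (3 - 1*5)) = 4*(y + (3 - 5)) = 4*(y - 2) = 4*(-2 + y) = -8 + 4*y)
S = 5
q(k) = -3 (q(k) = 5 - (-8 + 4*4) = 5 - (-8 + 16) = 5 - 1*8 = 5 - 8 = -3)
-46*q(7)*10 = -46*(-3)*10 = 138*10 = 1380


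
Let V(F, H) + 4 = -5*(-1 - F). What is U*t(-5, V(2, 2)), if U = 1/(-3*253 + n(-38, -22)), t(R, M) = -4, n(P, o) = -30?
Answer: 4/789 ≈ 0.0050697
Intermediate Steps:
V(F, H) = 1 + 5*F (V(F, H) = -4 - 5*(-1 - F) = -4 + (5 + 5*F) = 1 + 5*F)
U = -1/789 (U = 1/(-3*253 - 30) = 1/(-759 - 30) = 1/(-789) = -1/789 ≈ -0.0012674)
U*t(-5, V(2, 2)) = -1/789*(-4) = 4/789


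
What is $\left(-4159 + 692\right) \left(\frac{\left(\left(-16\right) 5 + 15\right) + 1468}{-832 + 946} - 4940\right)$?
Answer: $\frac{1947611519}{114} \approx 1.7084 \cdot 10^{7}$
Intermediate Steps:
$\left(-4159 + 692\right) \left(\frac{\left(\left(-16\right) 5 + 15\right) + 1468}{-832 + 946} - 4940\right) = - 3467 \left(\frac{\left(-80 + 15\right) + 1468}{114} - 4940\right) = - 3467 \left(\left(-65 + 1468\right) \frac{1}{114} - 4940\right) = - 3467 \left(1403 \cdot \frac{1}{114} - 4940\right) = - 3467 \left(\frac{1403}{114} - 4940\right) = \left(-3467\right) \left(- \frac{561757}{114}\right) = \frac{1947611519}{114}$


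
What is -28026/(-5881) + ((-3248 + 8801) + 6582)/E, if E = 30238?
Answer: 918816123/177829678 ≈ 5.1668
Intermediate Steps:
-28026/(-5881) + ((-3248 + 8801) + 6582)/E = -28026/(-5881) + ((-3248 + 8801) + 6582)/30238 = -28026*(-1/5881) + (5553 + 6582)*(1/30238) = 28026/5881 + 12135*(1/30238) = 28026/5881 + 12135/30238 = 918816123/177829678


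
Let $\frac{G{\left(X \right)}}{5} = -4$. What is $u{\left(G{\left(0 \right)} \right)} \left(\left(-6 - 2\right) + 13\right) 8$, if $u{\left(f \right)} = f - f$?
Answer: $0$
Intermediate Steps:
$G{\left(X \right)} = -20$ ($G{\left(X \right)} = 5 \left(-4\right) = -20$)
$u{\left(f \right)} = 0$
$u{\left(G{\left(0 \right)} \right)} \left(\left(-6 - 2\right) + 13\right) 8 = 0 \left(\left(-6 - 2\right) + 13\right) 8 = 0 \left(-8 + 13\right) 8 = 0 \cdot 5 \cdot 8 = 0 \cdot 40 = 0$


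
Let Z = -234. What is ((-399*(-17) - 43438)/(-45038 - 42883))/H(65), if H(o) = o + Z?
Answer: -36655/14858649 ≈ -0.0024669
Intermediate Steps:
H(o) = -234 + o (H(o) = o - 234 = -234 + o)
((-399*(-17) - 43438)/(-45038 - 42883))/H(65) = ((-399*(-17) - 43438)/(-45038 - 42883))/(-234 + 65) = ((6783 - 43438)/(-87921))/(-169) = -36655*(-1/87921)*(-1/169) = (36655/87921)*(-1/169) = -36655/14858649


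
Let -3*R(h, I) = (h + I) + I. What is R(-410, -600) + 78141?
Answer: 236033/3 ≈ 78678.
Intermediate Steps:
R(h, I) = -2*I/3 - h/3 (R(h, I) = -((h + I) + I)/3 = -((I + h) + I)/3 = -(h + 2*I)/3 = -2*I/3 - h/3)
R(-410, -600) + 78141 = (-⅔*(-600) - ⅓*(-410)) + 78141 = (400 + 410/3) + 78141 = 1610/3 + 78141 = 236033/3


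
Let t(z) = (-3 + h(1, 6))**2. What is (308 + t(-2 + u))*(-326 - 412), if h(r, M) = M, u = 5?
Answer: -233946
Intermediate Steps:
t(z) = 9 (t(z) = (-3 + 6)**2 = 3**2 = 9)
(308 + t(-2 + u))*(-326 - 412) = (308 + 9)*(-326 - 412) = 317*(-738) = -233946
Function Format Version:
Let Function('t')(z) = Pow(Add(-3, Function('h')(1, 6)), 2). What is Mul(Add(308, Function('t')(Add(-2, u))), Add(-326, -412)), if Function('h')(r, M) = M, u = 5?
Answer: -233946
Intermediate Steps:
Function('t')(z) = 9 (Function('t')(z) = Pow(Add(-3, 6), 2) = Pow(3, 2) = 9)
Mul(Add(308, Function('t')(Add(-2, u))), Add(-326, -412)) = Mul(Add(308, 9), Add(-326, -412)) = Mul(317, -738) = -233946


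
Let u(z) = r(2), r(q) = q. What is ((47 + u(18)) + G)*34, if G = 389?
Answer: 14892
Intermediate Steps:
u(z) = 2
((47 + u(18)) + G)*34 = ((47 + 2) + 389)*34 = (49 + 389)*34 = 438*34 = 14892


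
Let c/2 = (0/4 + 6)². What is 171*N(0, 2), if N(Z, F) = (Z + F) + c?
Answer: 12654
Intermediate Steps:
c = 72 (c = 2*(0/4 + 6)² = 2*(0*(¼) + 6)² = 2*(0 + 6)² = 2*6² = 2*36 = 72)
N(Z, F) = 72 + F + Z (N(Z, F) = (Z + F) + 72 = (F + Z) + 72 = 72 + F + Z)
171*N(0, 2) = 171*(72 + 2 + 0) = 171*74 = 12654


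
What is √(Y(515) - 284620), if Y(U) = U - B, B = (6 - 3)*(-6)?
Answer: 17*I*√983 ≈ 533.0*I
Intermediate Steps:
B = -18 (B = 3*(-6) = -18)
Y(U) = 18 + U (Y(U) = U - 1*(-18) = U + 18 = 18 + U)
√(Y(515) - 284620) = √((18 + 515) - 284620) = √(533 - 284620) = √(-284087) = 17*I*√983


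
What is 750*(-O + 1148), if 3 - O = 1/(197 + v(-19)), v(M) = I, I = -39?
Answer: 67841625/79 ≈ 8.5876e+5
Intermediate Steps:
v(M) = -39
O = 473/158 (O = 3 - 1/(197 - 39) = 3 - 1/158 = 473/158 ≈ 2.9937)
750*(-O + 1148) = 750*(-1*473/158 + 1148) = 750*(-473/158 + 1148) = 750*(180911/158) = 67841625/79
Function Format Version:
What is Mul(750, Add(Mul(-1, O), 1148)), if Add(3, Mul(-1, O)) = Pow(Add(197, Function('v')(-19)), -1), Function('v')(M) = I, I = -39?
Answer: Rational(67841625, 79) ≈ 8.5876e+5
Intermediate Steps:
Function('v')(M) = -39
O = Rational(473, 158) (O = Add(3, Mul(-1, Pow(Add(197, -39), -1))) = Add(3, Mul(-1, Pow(158, -1))) = Add(3, Mul(-1, Rational(1, 158))) = Add(3, Rational(-1, 158)) = Rational(473, 158) ≈ 2.9937)
Mul(750, Add(Mul(-1, O), 1148)) = Mul(750, Add(Mul(-1, Rational(473, 158)), 1148)) = Mul(750, Add(Rational(-473, 158), 1148)) = Mul(750, Rational(180911, 158)) = Rational(67841625, 79)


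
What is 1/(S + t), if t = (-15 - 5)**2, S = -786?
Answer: -1/386 ≈ -0.0025907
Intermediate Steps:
t = 400 (t = (-20)**2 = 400)
1/(S + t) = 1/(-786 + 400) = 1/(-386) = -1/386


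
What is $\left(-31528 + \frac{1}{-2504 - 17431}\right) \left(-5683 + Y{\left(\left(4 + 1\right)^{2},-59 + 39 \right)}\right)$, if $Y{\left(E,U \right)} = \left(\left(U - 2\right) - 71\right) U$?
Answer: $\frac{2402796333463}{19935} \approx 1.2053 \cdot 10^{8}$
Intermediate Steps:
$Y{\left(E,U \right)} = U \left(-73 + U\right)$ ($Y{\left(E,U \right)} = \left(\left(-2 + U\right) - 71\right) U = \left(-73 + U\right) U = U \left(-73 + U\right)$)
$\left(-31528 + \frac{1}{-2504 - 17431}\right) \left(-5683 + Y{\left(\left(4 + 1\right)^{2},-59 + 39 \right)}\right) = \left(-31528 + \frac{1}{-2504 - 17431}\right) \left(-5683 + \left(-59 + 39\right) \left(-73 + \left(-59 + 39\right)\right)\right) = \left(-31528 + \frac{1}{-19935}\right) \left(-5683 - 20 \left(-73 - 20\right)\right) = \left(-31528 - \frac{1}{19935}\right) \left(-5683 - -1860\right) = - \frac{628510681 \left(-5683 + 1860\right)}{19935} = \left(- \frac{628510681}{19935}\right) \left(-3823\right) = \frac{2402796333463}{19935}$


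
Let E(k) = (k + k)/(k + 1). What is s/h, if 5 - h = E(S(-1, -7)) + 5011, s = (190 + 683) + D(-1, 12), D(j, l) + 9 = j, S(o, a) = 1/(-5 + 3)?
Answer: -863/5004 ≈ -0.17246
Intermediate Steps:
S(o, a) = -1/2 (S(o, a) = 1/(-2) = -1/2)
E(k) = 2*k/(1 + k) (E(k) = (2*k)/(1 + k) = 2*k/(1 + k))
D(j, l) = -9 + j
s = 863 (s = (190 + 683) + (-9 - 1) = 873 - 10 = 863)
h = -5004 (h = 5 - (2*(-1/2)/(1 - 1/2) + 5011) = 5 - (2*(-1/2)/(1/2) + 5011) = 5 - (2*(-1/2)*2 + 5011) = 5 - (-2 + 5011) = 5 - 1*5009 = 5 - 5009 = -5004)
s/h = 863/(-5004) = 863*(-1/5004) = -863/5004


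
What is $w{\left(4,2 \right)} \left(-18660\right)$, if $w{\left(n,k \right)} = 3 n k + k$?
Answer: $-485160$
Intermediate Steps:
$w{\left(n,k \right)} = k + 3 k n$ ($w{\left(n,k \right)} = 3 k n + k = k + 3 k n$)
$w{\left(4,2 \right)} \left(-18660\right) = 2 \left(1 + 3 \cdot 4\right) \left(-18660\right) = 2 \left(1 + 12\right) \left(-18660\right) = 2 \cdot 13 \left(-18660\right) = 26 \left(-18660\right) = -485160$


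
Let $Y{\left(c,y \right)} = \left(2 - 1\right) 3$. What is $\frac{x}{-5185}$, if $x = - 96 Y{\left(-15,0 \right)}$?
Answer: $\frac{288}{5185} \approx 0.055545$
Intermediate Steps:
$Y{\left(c,y \right)} = 3$ ($Y{\left(c,y \right)} = 1 \cdot 3 = 3$)
$x = -288$ ($x = \left(-96\right) 3 = -288$)
$\frac{x}{-5185} = - \frac{288}{-5185} = \left(-288\right) \left(- \frac{1}{5185}\right) = \frac{288}{5185}$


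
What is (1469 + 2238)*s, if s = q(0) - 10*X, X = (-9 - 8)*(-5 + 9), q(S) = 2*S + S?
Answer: 2520760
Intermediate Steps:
q(S) = 3*S
X = -68 (X = -17*4 = -68)
s = 680 (s = 3*0 - 10*(-68) = 0 + 680 = 680)
(1469 + 2238)*s = (1469 + 2238)*680 = 3707*680 = 2520760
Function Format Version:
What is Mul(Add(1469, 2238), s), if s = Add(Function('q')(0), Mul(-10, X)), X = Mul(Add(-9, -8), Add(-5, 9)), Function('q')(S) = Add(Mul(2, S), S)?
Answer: 2520760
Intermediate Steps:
Function('q')(S) = Mul(3, S)
X = -68 (X = Mul(-17, 4) = -68)
s = 680 (s = Add(Mul(3, 0), Mul(-10, -68)) = Add(0, 680) = 680)
Mul(Add(1469, 2238), s) = Mul(Add(1469, 2238), 680) = Mul(3707, 680) = 2520760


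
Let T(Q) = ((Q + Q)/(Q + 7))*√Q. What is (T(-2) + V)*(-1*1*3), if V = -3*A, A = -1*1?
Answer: -9 + 12*I*√2/5 ≈ -9.0 + 3.3941*I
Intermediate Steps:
A = -1
T(Q) = 2*Q^(3/2)/(7 + Q) (T(Q) = ((2*Q)/(7 + Q))*√Q = (2*Q/(7 + Q))*√Q = 2*Q^(3/2)/(7 + Q))
V = 3 (V = -3*(-1) = 3)
(T(-2) + V)*(-1*1*3) = (2*(-2)^(3/2)/(7 - 2) + 3)*(-1*1*3) = (2*(-2*I*√2)/5 + 3)*(-1*3) = (2*(-2*I*√2)*(⅕) + 3)*(-3) = (-4*I*√2/5 + 3)*(-3) = (3 - 4*I*√2/5)*(-3) = -9 + 12*I*√2/5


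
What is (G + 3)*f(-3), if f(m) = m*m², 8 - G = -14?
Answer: -675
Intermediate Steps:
G = 22 (G = 8 - 1*(-14) = 8 + 14 = 22)
f(m) = m³
(G + 3)*f(-3) = (22 + 3)*(-3)³ = 25*(-27) = -675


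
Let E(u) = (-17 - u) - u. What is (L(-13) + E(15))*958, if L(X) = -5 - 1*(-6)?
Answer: -44068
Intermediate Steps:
L(X) = 1 (L(X) = -5 + 6 = 1)
E(u) = -17 - 2*u
(L(-13) + E(15))*958 = (1 + (-17 - 2*15))*958 = (1 + (-17 - 30))*958 = (1 - 47)*958 = -46*958 = -44068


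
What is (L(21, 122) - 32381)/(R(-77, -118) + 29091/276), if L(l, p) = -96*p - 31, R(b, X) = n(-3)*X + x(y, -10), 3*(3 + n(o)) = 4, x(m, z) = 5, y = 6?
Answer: -12178224/84751 ≈ -143.69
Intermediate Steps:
n(o) = -5/3 (n(o) = -3 + (⅓)*4 = -3 + 4/3 = -5/3)
R(b, X) = 5 - 5*X/3 (R(b, X) = -5*X/3 + 5 = 5 - 5*X/3)
L(l, p) = -31 - 96*p
(L(21, 122) - 32381)/(R(-77, -118) + 29091/276) = ((-31 - 96*122) - 32381)/((5 - 5/3*(-118)) + 29091/276) = ((-31 - 11712) - 32381)/((5 + 590/3) + 29091*(1/276)) = (-11743 - 32381)/(605/3 + 9697/92) = -44124/84751/276 = -44124*276/84751 = -12178224/84751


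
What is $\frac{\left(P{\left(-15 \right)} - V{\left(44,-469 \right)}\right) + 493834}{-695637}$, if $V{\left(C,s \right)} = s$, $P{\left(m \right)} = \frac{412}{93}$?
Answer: $- \frac{45970591}{64694241} \approx -0.71058$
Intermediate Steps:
$P{\left(m \right)} = \frac{412}{93}$ ($P{\left(m \right)} = 412 \cdot \frac{1}{93} = \frac{412}{93}$)
$\frac{\left(P{\left(-15 \right)} - V{\left(44,-469 \right)}\right) + 493834}{-695637} = \frac{\left(\frac{412}{93} - -469\right) + 493834}{-695637} = \left(\left(\frac{412}{93} + 469\right) + 493834\right) \left(- \frac{1}{695637}\right) = \left(\frac{44029}{93} + 493834\right) \left(- \frac{1}{695637}\right) = \frac{45970591}{93} \left(- \frac{1}{695637}\right) = - \frac{45970591}{64694241}$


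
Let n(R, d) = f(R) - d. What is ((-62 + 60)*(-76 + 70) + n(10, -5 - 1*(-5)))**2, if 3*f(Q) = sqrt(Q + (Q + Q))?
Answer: (36 + sqrt(30))**2/9 ≈ 191.15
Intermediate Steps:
f(Q) = sqrt(3)*sqrt(Q)/3 (f(Q) = sqrt(Q + (Q + Q))/3 = sqrt(Q + 2*Q)/3 = sqrt(3*Q)/3 = (sqrt(3)*sqrt(Q))/3 = sqrt(3)*sqrt(Q)/3)
n(R, d) = -d + sqrt(3)*sqrt(R)/3 (n(R, d) = sqrt(3)*sqrt(R)/3 - d = -d + sqrt(3)*sqrt(R)/3)
((-62 + 60)*(-76 + 70) + n(10, -5 - 1*(-5)))**2 = ((-62 + 60)*(-76 + 70) + (-(-5 - 1*(-5)) + sqrt(3)*sqrt(10)/3))**2 = (-2*(-6) + (-(-5 + 5) + sqrt(30)/3))**2 = (12 + (-1*0 + sqrt(30)/3))**2 = (12 + (0 + sqrt(30)/3))**2 = (12 + sqrt(30)/3)**2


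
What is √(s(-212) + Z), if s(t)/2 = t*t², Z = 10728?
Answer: 74*I*√3478 ≈ 4364.1*I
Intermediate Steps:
s(t) = 2*t³ (s(t) = 2*(t*t²) = 2*t³)
√(s(-212) + Z) = √(2*(-212)³ + 10728) = √(2*(-9528128) + 10728) = √(-19056256 + 10728) = √(-19045528) = 74*I*√3478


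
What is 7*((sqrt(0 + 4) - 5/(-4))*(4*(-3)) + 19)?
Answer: -140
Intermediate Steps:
7*((sqrt(0 + 4) - 5/(-4))*(4*(-3)) + 19) = 7*((sqrt(4) - 5*(-1/4))*(-12) + 19) = 7*((2 + 5/4)*(-12) + 19) = 7*((13/4)*(-12) + 19) = 7*(-39 + 19) = 7*(-20) = -140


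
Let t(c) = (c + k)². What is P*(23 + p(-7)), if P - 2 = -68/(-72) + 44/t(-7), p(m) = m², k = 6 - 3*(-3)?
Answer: 523/2 ≈ 261.50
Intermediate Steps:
k = 15 (k = 6 + 9 = 15)
t(c) = (15 + c)² (t(c) = (c + 15)² = (15 + c)²)
P = 523/144 (P = 2 + (-68/(-72) + 44/((15 - 7)²)) = 2 + (-68*(-1/72) + 44/(8²)) = 2 + (17/18 + 44/64) = 2 + (17/18 + 44*(1/64)) = 2 + (17/18 + 11/16) = 2 + 235/144 = 523/144 ≈ 3.6319)
P*(23 + p(-7)) = 523*(23 + (-7)²)/144 = 523*(23 + 49)/144 = (523/144)*72 = 523/2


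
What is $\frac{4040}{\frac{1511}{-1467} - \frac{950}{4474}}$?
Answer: $- \frac{3314495790}{1019233} \approx -3251.9$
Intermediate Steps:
$\frac{4040}{\frac{1511}{-1467} - \frac{950}{4474}} = \frac{4040}{1511 \left(- \frac{1}{1467}\right) - \frac{475}{2237}} = \frac{4040}{- \frac{1511}{1467} - \frac{475}{2237}} = \frac{4040}{- \frac{4076932}{3281679}} = 4040 \left(- \frac{3281679}{4076932}\right) = - \frac{3314495790}{1019233}$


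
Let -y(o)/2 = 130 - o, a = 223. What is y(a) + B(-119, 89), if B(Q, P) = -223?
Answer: -37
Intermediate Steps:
y(o) = -260 + 2*o (y(o) = -2*(130 - o) = -260 + 2*o)
y(a) + B(-119, 89) = (-260 + 2*223) - 223 = (-260 + 446) - 223 = 186 - 223 = -37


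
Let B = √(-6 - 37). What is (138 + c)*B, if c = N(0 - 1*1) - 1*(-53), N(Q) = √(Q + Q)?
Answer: -√86 + 191*I*√43 ≈ -9.2736 + 1252.5*I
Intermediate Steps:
B = I*√43 (B = √(-43) = I*√43 ≈ 6.5574*I)
N(Q) = √2*√Q (N(Q) = √(2*Q) = √2*√Q)
c = 53 + I*√2 (c = √2*√(0 - 1*1) - 1*(-53) = √2*√(0 - 1) + 53 = √2*√(-1) + 53 = √2*I + 53 = I*√2 + 53 = 53 + I*√2 ≈ 53.0 + 1.4142*I)
(138 + c)*B = (138 + (53 + I*√2))*(I*√43) = (191 + I*√2)*(I*√43) = I*√43*(191 + I*√2)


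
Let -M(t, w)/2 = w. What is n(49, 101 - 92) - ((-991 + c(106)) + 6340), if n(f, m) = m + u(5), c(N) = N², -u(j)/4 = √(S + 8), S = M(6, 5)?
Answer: -16576 - 4*I*√2 ≈ -16576.0 - 5.6569*I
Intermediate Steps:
M(t, w) = -2*w
S = -10 (S = -2*5 = -10)
u(j) = -4*I*√2 (u(j) = -4*√(-10 + 8) = -4*I*√2)
n(f, m) = m - 4*I*√2
n(49, 101 - 92) - ((-991 + c(106)) + 6340) = ((101 - 92) - 4*I*√2) - ((-991 + 106²) + 6340) = (9 - 4*I*√2) - ((-991 + 11236) + 6340) = (9 - 4*I*√2) - (10245 + 6340) = (9 - 4*I*√2) - 1*16585 = (9 - 4*I*√2) - 16585 = -16576 - 4*I*√2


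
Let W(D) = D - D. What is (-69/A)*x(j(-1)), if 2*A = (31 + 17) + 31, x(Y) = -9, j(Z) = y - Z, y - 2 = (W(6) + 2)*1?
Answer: 1242/79 ≈ 15.722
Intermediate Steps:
W(D) = 0
y = 4 (y = 2 + (0 + 2)*1 = 2 + 2*1 = 2 + 2 = 4)
j(Z) = 4 - Z
A = 79/2 (A = ((31 + 17) + 31)/2 = (48 + 31)/2 = (1/2)*79 = 79/2 ≈ 39.500)
(-69/A)*x(j(-1)) = (-69/(79/2))*(-9) = ((2/79)*(-69))*(-9) = -138/79*(-9) = 1242/79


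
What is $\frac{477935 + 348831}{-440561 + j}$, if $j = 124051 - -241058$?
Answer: $- \frac{413383}{37726} \approx -10.958$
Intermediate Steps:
$j = 365109$ ($j = 124051 + 241058 = 365109$)
$\frac{477935 + 348831}{-440561 + j} = \frac{477935 + 348831}{-440561 + 365109} = \frac{826766}{-75452} = 826766 \left(- \frac{1}{75452}\right) = - \frac{413383}{37726}$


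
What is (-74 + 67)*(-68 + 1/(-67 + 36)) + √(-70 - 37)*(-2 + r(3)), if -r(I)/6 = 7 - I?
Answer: 14763/31 - 26*I*√107 ≈ 476.23 - 268.95*I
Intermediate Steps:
r(I) = -42 + 6*I (r(I) = -6*(7 - I) = -42 + 6*I)
(-74 + 67)*(-68 + 1/(-67 + 36)) + √(-70 - 37)*(-2 + r(3)) = (-74 + 67)*(-68 + 1/(-67 + 36)) + √(-70 - 37)*(-2 + (-42 + 6*3)) = -7*(-68 + 1/(-31)) + √(-107)*(-2 + (-42 + 18)) = -7*(-68 - 1/31) + (I*√107)*(-2 - 24) = -7*(-2109/31) + (I*√107)*(-26) = 14763/31 - 26*I*√107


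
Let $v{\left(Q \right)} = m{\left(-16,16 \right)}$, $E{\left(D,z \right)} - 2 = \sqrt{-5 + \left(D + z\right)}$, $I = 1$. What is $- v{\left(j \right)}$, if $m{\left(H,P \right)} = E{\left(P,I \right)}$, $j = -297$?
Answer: $-2 - 2 \sqrt{3} \approx -5.4641$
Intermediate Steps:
$E{\left(D,z \right)} = 2 + \sqrt{-5 + D + z}$ ($E{\left(D,z \right)} = 2 + \sqrt{-5 + \left(D + z\right)} = 2 + \sqrt{-5 + D + z}$)
$m{\left(H,P \right)} = 2 + \sqrt{-4 + P}$ ($m{\left(H,P \right)} = 2 + \sqrt{-5 + P + 1} = 2 + \sqrt{-4 + P}$)
$v{\left(Q \right)} = 2 + 2 \sqrt{3}$ ($v{\left(Q \right)} = 2 + \sqrt{-4 + 16} = 2 + \sqrt{12} = 2 + 2 \sqrt{3}$)
$- v{\left(j \right)} = - (2 + 2 \sqrt{3}) = -2 - 2 \sqrt{3}$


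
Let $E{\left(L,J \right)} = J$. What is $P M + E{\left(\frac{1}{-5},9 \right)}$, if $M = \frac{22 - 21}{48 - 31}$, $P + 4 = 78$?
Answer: $\frac{227}{17} \approx 13.353$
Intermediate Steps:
$P = 74$ ($P = -4 + 78 = 74$)
$M = \frac{1}{17}$ ($M = 1 \cdot \frac{1}{17} = \frac{1}{17} \approx 0.058824$)
$P M + E{\left(\frac{1}{-5},9 \right)} = 74 \cdot \frac{1}{17} + 9 = \frac{74}{17} + 9 = \frac{227}{17}$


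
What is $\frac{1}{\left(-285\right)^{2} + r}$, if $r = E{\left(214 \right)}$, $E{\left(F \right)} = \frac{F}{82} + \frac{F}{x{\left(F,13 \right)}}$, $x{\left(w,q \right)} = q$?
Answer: $\frac{533}{43303090} \approx 1.2309 \cdot 10^{-5}$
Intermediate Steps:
$E{\left(F \right)} = \frac{95 F}{1066}$ ($E{\left(F \right)} = \frac{F}{82} + \frac{F}{13} = \frac{95 F}{1066}$)
$r = \frac{10165}{533}$ ($r = \frac{95}{1066} \cdot 214 = \frac{10165}{533} \approx 19.071$)
$\frac{1}{\left(-285\right)^{2} + r} = \frac{1}{\left(-285\right)^{2} + \frac{10165}{533}} = \frac{1}{81225 + \frac{10165}{533}} = \frac{1}{\frac{43303090}{533}} = \frac{533}{43303090}$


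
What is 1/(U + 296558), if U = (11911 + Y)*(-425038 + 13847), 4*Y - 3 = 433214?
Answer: -4/197724529219 ≈ -2.0230e-11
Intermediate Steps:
Y = 433217/4 (Y = ¾ + (¼)*433214 = ¾ + 216607/2 = 433217/4 ≈ 1.0830e+5)
U = -197725715451/4 (U = (11911 + 433217/4)*(-425038 + 13847) = (480861/4)*(-411191) = -197725715451/4 ≈ -4.9431e+10)
1/(U + 296558) = 1/(-197725715451/4 + 296558) = 1/(-197724529219/4) = -4/197724529219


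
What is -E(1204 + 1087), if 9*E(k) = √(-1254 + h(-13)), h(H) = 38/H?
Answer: -2*I*√53105/117 ≈ -3.9392*I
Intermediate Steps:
E(k) = 2*I*√53105/117 (E(k) = √(-1254 + 38/(-13))/9 = √(-1254 + 38*(-1/13))/9 = √(-1254 - 38/13)/9 = √(-16340/13)/9 = (2*I*√53105/13)/9 = 2*I*√53105/117)
-E(1204 + 1087) = -2*I*√53105/117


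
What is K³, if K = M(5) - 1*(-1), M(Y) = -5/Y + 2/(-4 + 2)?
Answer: -1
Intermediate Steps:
M(Y) = -1 - 5/Y (M(Y) = -5/Y + 2/(-2) = -5/Y + 2*(-½) = -5/Y - 1 = -1 - 5/Y)
K = -1 (K = (-5 - 1*5)/5 - 1*(-1) = (-5 - 5)/5 + 1 = (⅕)*(-10) + 1 = -2 + 1 = -1)
K³ = (-1)³ = -1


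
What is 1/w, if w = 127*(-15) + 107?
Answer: -1/1798 ≈ -0.00055617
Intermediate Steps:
w = -1798 (w = -1905 + 107 = -1798)
1/w = 1/(-1798) = -1/1798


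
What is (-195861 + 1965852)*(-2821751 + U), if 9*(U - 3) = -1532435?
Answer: -15887537745499/3 ≈ -5.2958e+12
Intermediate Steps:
U = -1532408/9 (U = 3 + (⅑)*(-1532435) = 3 - 1532435/9 = -1532408/9 ≈ -1.7027e+5)
(-195861 + 1965852)*(-2821751 + U) = (-195861 + 1965852)*(-2821751 - 1532408/9) = 1769991*(-26928167/9) = -15887537745499/3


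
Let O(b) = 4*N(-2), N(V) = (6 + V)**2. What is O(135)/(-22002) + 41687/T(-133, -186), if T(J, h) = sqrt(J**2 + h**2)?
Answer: -32/11001 + 41687*sqrt(52285)/52285 ≈ 182.31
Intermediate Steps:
O(b) = 64 (O(b) = 4*(6 - 2)**2 = 4*4**2 = 4*16 = 64)
O(135)/(-22002) + 41687/T(-133, -186) = 64/(-22002) + 41687/(sqrt((-133)**2 + (-186)**2)) = 64*(-1/22002) + 41687/(sqrt(17689 + 34596)) = -32/11001 + 41687/(sqrt(52285)) = -32/11001 + 41687*(sqrt(52285)/52285) = -32/11001 + 41687*sqrt(52285)/52285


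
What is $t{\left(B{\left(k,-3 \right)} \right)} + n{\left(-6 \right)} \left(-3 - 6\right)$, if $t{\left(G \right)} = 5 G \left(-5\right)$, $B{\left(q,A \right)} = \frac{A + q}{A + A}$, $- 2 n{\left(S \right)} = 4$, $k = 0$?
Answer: $\frac{11}{2} \approx 5.5$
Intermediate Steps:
$n{\left(S \right)} = -2$ ($n{\left(S \right)} = \left(- \frac{1}{2}\right) 4 = -2$)
$B{\left(q,A \right)} = \frac{A + q}{2 A}$
$t{\left(G \right)} = - 25 G$
$t{\left(B{\left(k,-3 \right)} \right)} + n{\left(-6 \right)} \left(-3 - 6\right) = - 25 \frac{-3 + 0}{2 \left(-3\right)} - 2 \left(-3 - 6\right) = - 25 \cdot \frac{1}{2} \left(- \frac{1}{3}\right) \left(-3\right) - -18 = \left(-25\right) \frac{1}{2} + 18 = - \frac{25}{2} + 18 = \frac{11}{2}$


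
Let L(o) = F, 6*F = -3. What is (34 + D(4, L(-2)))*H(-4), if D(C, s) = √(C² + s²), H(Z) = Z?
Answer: -136 - 2*√65 ≈ -152.12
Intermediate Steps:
F = -½ (F = (⅙)*(-3) = -½ ≈ -0.50000)
L(o) = -½
(34 + D(4, L(-2)))*H(-4) = (34 + √(4² + (-½)²))*(-4) = (34 + √(16 + ¼))*(-4) = (34 + √(65/4))*(-4) = (34 + √65/2)*(-4) = -136 - 2*√65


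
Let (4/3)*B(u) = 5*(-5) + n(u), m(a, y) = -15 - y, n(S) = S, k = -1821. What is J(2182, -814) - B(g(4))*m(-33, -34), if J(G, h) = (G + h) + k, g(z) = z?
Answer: -615/4 ≈ -153.75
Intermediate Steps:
B(u) = -75/4 + 3*u/4 (B(u) = 3*(5*(-5) + u)/4 = 3*(-25 + u)/4 = -75/4 + 3*u/4)
J(G, h) = -1821 + G + h (J(G, h) = (G + h) - 1821 = -1821 + G + h)
J(2182, -814) - B(g(4))*m(-33, -34) = (-1821 + 2182 - 814) - (-75/4 + (¾)*4)*(-15 - 1*(-34)) = -453 - (-75/4 + 3)*(-15 + 34) = -453 - (-63)*19/4 = -453 - 1*(-1197/4) = -453 + 1197/4 = -615/4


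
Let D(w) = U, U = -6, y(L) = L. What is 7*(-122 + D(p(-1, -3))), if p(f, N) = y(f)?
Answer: -896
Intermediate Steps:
p(f, N) = f
D(w) = -6
7*(-122 + D(p(-1, -3))) = 7*(-122 - 6) = 7*(-128) = -896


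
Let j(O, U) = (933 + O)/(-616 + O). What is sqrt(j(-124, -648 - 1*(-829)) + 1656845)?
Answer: sqrt(226821930835)/370 ≈ 1287.2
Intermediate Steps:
j(O, U) = (933 + O)/(-616 + O)
sqrt(j(-124, -648 - 1*(-829)) + 1656845) = sqrt((933 - 124)/(-616 - 124) + 1656845) = sqrt(809/(-740) + 1656845) = sqrt(-1/740*809 + 1656845) = sqrt(-809/740 + 1656845) = sqrt(1226064491/740) = sqrt(226821930835)/370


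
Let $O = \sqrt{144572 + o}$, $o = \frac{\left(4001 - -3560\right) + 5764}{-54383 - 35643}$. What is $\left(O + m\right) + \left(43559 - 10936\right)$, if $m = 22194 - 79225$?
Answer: $-24408 + \frac{\sqrt{1171708695094222}}{90026} \approx -24028.0$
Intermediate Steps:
$o = - \frac{13325}{90026}$ ($o = \frac{\left(4001 + 3560\right) + 5764}{-90026} = \left(7561 + 5764\right) \left(- \frac{1}{90026}\right) = 13325 \left(- \frac{1}{90026}\right) = - \frac{13325}{90026} \approx -0.14801$)
$m = -57031$ ($m = 22194 - 79225 = -57031$)
$O = \frac{\sqrt{1171708695094222}}{90026}$ ($O = \sqrt{144572 - \frac{13325}{90026}} = \sqrt{\frac{13015225547}{90026}} = \frac{\sqrt{1171708695094222}}{90026} \approx 380.23$)
$\left(O + m\right) + \left(43559 - 10936\right) = \left(\frac{\sqrt{1171708695094222}}{90026} - 57031\right) + \left(43559 - 10936\right) = \left(-57031 + \frac{\sqrt{1171708695094222}}{90026}\right) + \left(43559 - 10936\right) = \left(-57031 + \frac{\sqrt{1171708695094222}}{90026}\right) + 32623 = -24408 + \frac{\sqrt{1171708695094222}}{90026}$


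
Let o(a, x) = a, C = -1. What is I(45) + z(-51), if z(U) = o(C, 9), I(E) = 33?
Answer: 32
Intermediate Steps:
z(U) = -1
I(45) + z(-51) = 33 - 1 = 32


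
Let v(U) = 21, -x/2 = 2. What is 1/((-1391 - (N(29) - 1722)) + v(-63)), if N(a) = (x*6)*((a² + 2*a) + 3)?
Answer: 1/22000 ≈ 4.5455e-5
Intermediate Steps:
x = -4 (x = -2*2 = -4)
N(a) = -72 - 48*a - 24*a² (N(a) = (-4*6)*((a² + 2*a) + 3) = -24*(3 + a² + 2*a) = -72 - 48*a - 24*a²)
1/((-1391 - (N(29) - 1722)) + v(-63)) = 1/((-1391 - ((-72 - 48*29 - 24*29²) - 1722)) + 21) = 1/((-1391 - ((-72 - 1392 - 24*841) - 1722)) + 21) = 1/((-1391 - ((-72 - 1392 - 20184) - 1722)) + 21) = 1/((-1391 - (-21648 - 1722)) + 21) = 1/((-1391 - 1*(-23370)) + 21) = 1/((-1391 + 23370) + 21) = 1/(21979 + 21) = 1/22000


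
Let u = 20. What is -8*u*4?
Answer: -640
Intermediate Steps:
-8*u*4 = -8*20*4 = -160*4 = -640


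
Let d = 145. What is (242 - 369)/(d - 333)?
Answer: 127/188 ≈ 0.67553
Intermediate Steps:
(242 - 369)/(d - 333) = (242 - 369)/(145 - 333) = -127/(-188) = -1/188*(-127) = 127/188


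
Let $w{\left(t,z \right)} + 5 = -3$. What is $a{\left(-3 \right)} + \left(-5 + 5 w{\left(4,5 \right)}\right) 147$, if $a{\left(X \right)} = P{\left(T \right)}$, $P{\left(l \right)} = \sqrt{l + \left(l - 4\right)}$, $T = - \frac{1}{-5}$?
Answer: $-6615 + \frac{3 i \sqrt{10}}{5} \approx -6615.0 + 1.8974 i$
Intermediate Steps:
$T = \frac{1}{5}$ ($T = \left(-1\right) \left(- \frac{1}{5}\right) = \frac{1}{5} \approx 0.2$)
$P{\left(l \right)} = \sqrt{-4 + 2 l}$ ($P{\left(l \right)} = \sqrt{l + \left(-4 + l\right)} = \sqrt{-4 + 2 l}$)
$a{\left(X \right)} = \frac{3 i \sqrt{10}}{5}$ ($a{\left(X \right)} = \sqrt{-4 + 2 \cdot \frac{1}{5}} = \sqrt{-4 + \frac{2}{5}} = \sqrt{- \frac{18}{5}} = \frac{3 i \sqrt{10}}{5}$)
$w{\left(t,z \right)} = -8$ ($w{\left(t,z \right)} = -5 - 3 = -8$)
$a{\left(-3 \right)} + \left(-5 + 5 w{\left(4,5 \right)}\right) 147 = \frac{3 i \sqrt{10}}{5} + \left(-5 + 5 \left(-8\right)\right) 147 = \frac{3 i \sqrt{10}}{5} + \left(-5 - 40\right) 147 = \frac{3 i \sqrt{10}}{5} - 6615 = -6615 + \frac{3 i \sqrt{10}}{5}$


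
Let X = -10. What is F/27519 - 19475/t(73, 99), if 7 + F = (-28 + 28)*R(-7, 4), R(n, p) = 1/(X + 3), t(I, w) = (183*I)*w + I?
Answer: -545190823/36397014666 ≈ -0.014979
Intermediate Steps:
t(I, w) = I + 183*I*w (t(I, w) = 183*I*w + I = I + 183*I*w)
R(n, p) = -⅐ (R(n, p) = 1/(-10 + 3) = 1/(-7) = -⅐)
F = -7 (F = -7 + (-28 + 28)*(-⅐) = -7 + 0*(-⅐) = -7 + 0 = -7)
F/27519 - 19475/t(73, 99) = -7/27519 - 19475*1/(73*(1 + 183*99)) = -7*1/27519 - 19475*1/(73*(1 + 18117)) = -7/27519 - 19475/(73*18118) = -7/27519 - 19475/1322614 = -545190823/36397014666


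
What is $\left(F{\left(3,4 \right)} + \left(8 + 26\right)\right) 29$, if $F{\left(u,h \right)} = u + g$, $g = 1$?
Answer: $1102$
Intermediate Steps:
$F{\left(u,h \right)} = 1 + u$ ($F{\left(u,h \right)} = u + 1 = 1 + u$)
$\left(F{\left(3,4 \right)} + \left(8 + 26\right)\right) 29 = \left(\left(1 + 3\right) + \left(8 + 26\right)\right) 29 = \left(4 + 34\right) 29 = 38 \cdot 29 = 1102$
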